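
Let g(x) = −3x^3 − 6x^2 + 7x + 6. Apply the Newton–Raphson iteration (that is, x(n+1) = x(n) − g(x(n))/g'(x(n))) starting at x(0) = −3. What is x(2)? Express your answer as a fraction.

−229119/87913

g'(x) = −9x^2 − 12x + 7.
g(−3) = 12, g'(−3) = −38, so x(1) = (−3) − 12/(−38) = −51/19.
g(−51/19) = 13716/6859, g'(−51/19) = −9254/361, so x(2) = (−51/19) − (13716/6859)/(−9254/361) = −229119/87913.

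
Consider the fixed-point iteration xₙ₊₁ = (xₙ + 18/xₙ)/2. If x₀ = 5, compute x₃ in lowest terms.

x₁ = (5 + 18/5)/2 = 43/10.
x₂ = (43/10 + 18/(43/10))/2 = 3649/860.
x₃ = (3649/860 + 18/(3649/860))/2 = 26628001/6276280.

26628001/6276280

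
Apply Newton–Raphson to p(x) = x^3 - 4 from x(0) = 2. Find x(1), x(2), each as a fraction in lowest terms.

p'(x) = 3x^2.
p(2) = 4, p'(2) = 12, so x(1) = 2 - 4/12 = 5/3.
p(5/3) = 17/27, p'(5/3) = 25/3, so x(2) = (5/3) - (17/27)/(25/3) = 358/225.

x(1) = 5/3, x(2) = 358/225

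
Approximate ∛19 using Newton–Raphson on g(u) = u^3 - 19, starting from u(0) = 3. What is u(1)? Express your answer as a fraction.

g'(u) = 3u^2.
g(3) = 8, g'(3) = 27, so u(1) = 3 - 8/27 = 73/27.

73/27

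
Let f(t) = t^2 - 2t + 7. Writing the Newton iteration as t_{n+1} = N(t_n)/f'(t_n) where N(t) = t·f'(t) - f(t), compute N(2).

-3

f'(t) = 2t - 2.
N(t) = t·f'(t) - f(t) = t·(2t - 2) - (t^2 - 2t + 7) = t^2 - 7.
N(2) = -3.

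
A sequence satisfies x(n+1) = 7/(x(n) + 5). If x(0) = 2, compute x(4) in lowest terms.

259/227

x(1) = 7/(2 + 5) = 1.
x(2) = 7/(1 + 5) = 7/6.
x(3) = 7/(7/6 + 5) = 42/37.
x(4) = 7/(42/37 + 5) = 259/227.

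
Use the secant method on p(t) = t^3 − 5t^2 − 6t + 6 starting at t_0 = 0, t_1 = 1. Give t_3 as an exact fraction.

p(0) = 6, p(1) = −4. t_2 = 1 − (−4)·(1 − 0)/((−4) − 6) = 3/5.
p(1) = −4, p(3/5) = 102/125. t_3 = (3/5) − (102/125)·((3/5) − 1)/((102/125) − (−4)) = 201/301.

201/301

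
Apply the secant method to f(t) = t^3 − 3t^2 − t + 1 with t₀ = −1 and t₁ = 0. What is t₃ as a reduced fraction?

f(−1) = −2, f(0) = 1. t₂ = 0 − 1·(0 − (−1))/(1 − (−2)) = −1/3.
f(0) = 1, f(−1/3) = 26/27. t₃ = (−1/3) − (26/27)·((−1/3) − 0)/((26/27) − 1) = −9.

−9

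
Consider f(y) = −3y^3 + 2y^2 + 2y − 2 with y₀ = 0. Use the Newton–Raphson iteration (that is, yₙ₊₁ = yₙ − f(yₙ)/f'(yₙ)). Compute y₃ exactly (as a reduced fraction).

f'(y) = −9y^2 + 4y + 2.
f(0) = −2, f'(0) = 2, so y₁ = 0 − (−2)/2 = 1.
f(1) = −1, f'(1) = −3, so y₂ = 1 − (−1)/(−3) = 2/3.
f(2/3) = −2/3, f'(2/3) = 2/3, so y₃ = (2/3) − (−2/3)/(2/3) = 5/3.

5/3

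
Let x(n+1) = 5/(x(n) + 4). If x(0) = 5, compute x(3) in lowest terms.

x(1) = 5/(5 + 4) = 5/9.
x(2) = 5/(5/9 + 4) = 45/41.
x(3) = 5/(45/41 + 4) = 205/209.

205/209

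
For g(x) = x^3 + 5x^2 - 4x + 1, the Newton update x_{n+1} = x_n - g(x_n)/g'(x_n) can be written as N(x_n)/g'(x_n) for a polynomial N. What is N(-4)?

-49

g'(x) = 3x^2 + 10x - 4.
N(x) = x·g'(x) - g(x) = x·(3x^2 + 10x - 4) - (x^3 + 5x^2 - 4x + 1) = 2x^3 + 5x^2 - 1.
N(-4) = -49.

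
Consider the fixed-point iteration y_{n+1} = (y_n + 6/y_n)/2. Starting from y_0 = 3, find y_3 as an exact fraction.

4801/1960

y_1 = (3 + 6/3)/2 = 5/2.
y_2 = (5/2 + 6/(5/2))/2 = 49/20.
y_3 = (49/20 + 6/(49/20))/2 = 4801/1960.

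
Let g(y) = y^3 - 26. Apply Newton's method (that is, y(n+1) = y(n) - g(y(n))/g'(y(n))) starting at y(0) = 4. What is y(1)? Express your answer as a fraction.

g'(y) = 3y^2.
g(4) = 38, g'(4) = 48, so y(1) = 4 - 38/48 = 77/24.

77/24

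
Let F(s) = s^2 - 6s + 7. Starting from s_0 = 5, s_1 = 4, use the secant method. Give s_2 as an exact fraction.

13/3

F(5) = 2, F(4) = -1. s_2 = 4 - (-1)·(4 - 5)/((-1) - 2) = 13/3.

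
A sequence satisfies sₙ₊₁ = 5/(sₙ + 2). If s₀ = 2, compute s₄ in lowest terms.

230/157

s₁ = 5/(2 + 2) = 5/4.
s₂ = 5/(5/4 + 2) = 20/13.
s₃ = 5/(20/13 + 2) = 65/46.
s₄ = 5/(65/46 + 2) = 230/157.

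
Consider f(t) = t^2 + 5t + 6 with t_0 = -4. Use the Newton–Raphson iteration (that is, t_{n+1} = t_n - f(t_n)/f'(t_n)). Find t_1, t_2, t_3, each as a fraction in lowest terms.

f'(t) = 2t + 5.
f(-4) = 2, f'(-4) = -3, so t_1 = (-4) - 2/(-3) = -10/3.
f(-10/3) = 4/9, f'(-10/3) = -5/3, so t_2 = (-10/3) - (4/9)/(-5/3) = -46/15.
f(-46/15) = 16/225, f'(-46/15) = -17/15, so t_3 = (-46/15) - (16/225)/(-17/15) = -766/255.

t_1 = -10/3, t_2 = -46/15, t_3 = -766/255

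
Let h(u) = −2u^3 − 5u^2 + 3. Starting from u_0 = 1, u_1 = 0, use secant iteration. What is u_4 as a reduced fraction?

4508/7717

h(1) = −4, h(0) = 3. u_2 = 0 − 3·(0 − 1)/(3 − (−4)) = 3/7.
h(0) = 3, h(3/7) = 660/343. u_3 = (3/7) − (660/343)·((3/7) − 0)/((660/343) − 3) = 49/41.
h(3/7) = 660/343, h(49/41) = −520740/68921. u_4 = (49/41) − (−520740/68921)·((49/41) − (3/7))/((−520740/68921) − (660/343)) = 4508/7717.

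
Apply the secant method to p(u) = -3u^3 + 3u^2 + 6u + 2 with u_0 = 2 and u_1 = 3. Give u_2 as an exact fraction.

p(2) = 2, p(3) = -34. u_2 = 3 - (-34)·(3 - 2)/((-34) - 2) = 37/18.

37/18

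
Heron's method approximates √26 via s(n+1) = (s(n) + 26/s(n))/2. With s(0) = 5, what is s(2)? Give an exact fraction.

5201/1020

s(1) = (5 + 26/5)/2 = 51/10.
s(2) = (51/10 + 26/(51/10))/2 = 5201/1020.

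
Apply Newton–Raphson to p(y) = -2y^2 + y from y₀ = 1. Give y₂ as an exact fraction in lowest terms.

8/15

p'(y) = -4y + 1.
p(1) = -1, p'(1) = -3, so y₁ = 1 - (-1)/(-3) = 2/3.
p(2/3) = -2/9, p'(2/3) = -5/3, so y₂ = (2/3) - (-2/9)/(-5/3) = 8/15.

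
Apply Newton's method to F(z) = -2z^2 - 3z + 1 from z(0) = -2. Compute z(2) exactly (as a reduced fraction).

-187/105

F'(z) = -4z - 3.
F(-2) = -1, F'(-2) = 5, so z(1) = (-2) - (-1)/5 = -9/5.
F(-9/5) = -2/25, F'(-9/5) = 21/5, so z(2) = (-9/5) - (-2/25)/(21/5) = -187/105.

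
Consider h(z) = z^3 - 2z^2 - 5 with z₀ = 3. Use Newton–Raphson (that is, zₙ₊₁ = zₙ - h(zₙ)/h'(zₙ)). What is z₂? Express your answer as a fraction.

104287/38745

h'(z) = 3z^2 - 4z.
h(3) = 4, h'(3) = 15, so z₁ = 3 - 4/15 = 41/15.
h(41/15) = 1616/3375, h'(41/15) = 287/25, so z₂ = (41/15) - (1616/3375)/(287/25) = 104287/38745.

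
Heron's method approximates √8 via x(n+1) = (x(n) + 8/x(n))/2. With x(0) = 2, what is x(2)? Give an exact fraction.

x(1) = (2 + 8/2)/2 = 3.
x(2) = (3 + 8/3)/2 = 17/6.

17/6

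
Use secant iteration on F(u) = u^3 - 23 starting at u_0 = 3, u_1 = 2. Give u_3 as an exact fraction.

F(3) = 4, F(2) = -15. u_2 = 2 - (-15)·(2 - 3)/((-15) - 4) = 53/19.
F(2) = -15, F(53/19) = -8880/6859. u_3 = (53/19) - (-8880/6859)·((53/19) - 2)/((-8880/6859) - (-15)) = 5983/2089.

5983/2089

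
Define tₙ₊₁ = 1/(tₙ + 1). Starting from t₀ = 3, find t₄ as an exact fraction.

9/14

t₁ = 1/(3 + 1) = 1/4.
t₂ = 1/(1/4 + 1) = 4/5.
t₃ = 1/(4/5 + 1) = 5/9.
t₄ = 1/(5/9 + 1) = 9/14.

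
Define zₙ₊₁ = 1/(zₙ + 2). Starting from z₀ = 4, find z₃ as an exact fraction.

13/32

z₁ = 1/(4 + 2) = 1/6.
z₂ = 1/(1/6 + 2) = 6/13.
z₃ = 1/(6/13 + 2) = 13/32.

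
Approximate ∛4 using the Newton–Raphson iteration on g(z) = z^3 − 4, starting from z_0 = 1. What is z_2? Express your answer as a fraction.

g'(z) = 3z^2.
g(1) = −3, g'(1) = 3, so z_1 = 1 − (−3)/3 = 2.
g(2) = 4, g'(2) = 12, so z_2 = 2 − 4/12 = 5/3.

5/3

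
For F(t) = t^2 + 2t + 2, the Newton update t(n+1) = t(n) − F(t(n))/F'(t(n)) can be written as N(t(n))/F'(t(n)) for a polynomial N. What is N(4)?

14

F'(t) = 2t + 2.
N(t) = t·F'(t) − F(t) = t·(2t + 2) − (t^2 + 2t + 2) = t^2 − 2.
N(4) = 14.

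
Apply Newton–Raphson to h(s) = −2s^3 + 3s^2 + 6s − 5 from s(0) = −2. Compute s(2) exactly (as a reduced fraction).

−410843/267390

h'(s) = −6s^2 + 6s + 6.
h(−2) = 11, h'(−2) = −30, so s(1) = (−2) − 11/(−30) = −49/30.
h(−49/30) = 12947/6750, h'(−49/30) = −2971/150, so s(2) = (−49/30) − (12947/6750)/(−2971/150) = −410843/267390.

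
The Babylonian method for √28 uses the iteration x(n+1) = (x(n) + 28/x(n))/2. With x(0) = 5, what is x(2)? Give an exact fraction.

x(1) = (5 + 28/5)/2 = 53/10.
x(2) = (53/10 + 28/(53/10))/2 = 5609/1060.

5609/1060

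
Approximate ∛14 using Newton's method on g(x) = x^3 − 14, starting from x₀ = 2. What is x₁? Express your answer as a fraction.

g'(x) = 3x^2.
g(2) = −6, g'(2) = 12, so x₁ = 2 − (−6)/12 = 5/2.

5/2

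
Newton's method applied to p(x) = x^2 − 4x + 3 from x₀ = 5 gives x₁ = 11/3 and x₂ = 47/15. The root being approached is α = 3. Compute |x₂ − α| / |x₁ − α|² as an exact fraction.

3/10

x₁ − α = 11/3 − 3 = 2/3, so |x₁ − α| = 2/3.
x₂ − α = 47/15 − 3 = 2/15, so |x₂ − α| = 2/15.
|x₁ − α|² = 4/9.
Ratio = (2/15) / (4/9) = 3/10.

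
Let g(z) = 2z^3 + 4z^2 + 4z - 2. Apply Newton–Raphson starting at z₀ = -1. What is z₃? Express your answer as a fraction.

1429/3753

g'(z) = 6z^2 + 8z + 4.
g(-1) = -4, g'(-1) = 2, so z₁ = (-1) - (-4)/2 = 1.
g(1) = 8, g'(1) = 18, so z₂ = 1 - 8/18 = 5/9.
g(5/9) = 1312/729, g'(5/9) = 278/27, so z₃ = (5/9) - (1312/729)/(278/27) = 1429/3753.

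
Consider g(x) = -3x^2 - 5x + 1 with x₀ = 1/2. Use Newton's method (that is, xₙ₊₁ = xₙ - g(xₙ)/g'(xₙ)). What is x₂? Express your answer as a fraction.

g'(x) = -6x - 5.
g(1/2) = -9/4, g'(1/2) = -8, so x₁ = (1/2) - (-9/4)/(-8) = 7/32.
g(7/32) = -243/1024, g'(7/32) = -101/16, so x₂ = (7/32) - (-243/1024)/(-101/16) = 1171/6464.

1171/6464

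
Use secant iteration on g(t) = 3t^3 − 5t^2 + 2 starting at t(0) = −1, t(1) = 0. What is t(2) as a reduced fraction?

−1/4

g(−1) = −6, g(0) = 2. t(2) = 0 − 2·(0 − (−1))/(2 − (−6)) = −1/4.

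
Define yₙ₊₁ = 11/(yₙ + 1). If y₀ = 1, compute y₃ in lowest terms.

143/35

y₁ = 11/(1 + 1) = 11/2.
y₂ = 11/(11/2 + 1) = 22/13.
y₃ = 11/(22/13 + 1) = 143/35.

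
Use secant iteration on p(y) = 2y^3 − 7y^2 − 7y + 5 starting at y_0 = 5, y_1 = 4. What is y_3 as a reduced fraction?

p(5) = 45, p(4) = −7. y_2 = 4 − (−7)·(4 − 5)/((−7) − 45) = 215/52.
p(4) = −7, p(215/52) = −157815/70304. y_3 = (215/52) − (−157815/70304)·((215/52) − 4)/((−157815/70304) − (−7)) = 200500/47759.

200500/47759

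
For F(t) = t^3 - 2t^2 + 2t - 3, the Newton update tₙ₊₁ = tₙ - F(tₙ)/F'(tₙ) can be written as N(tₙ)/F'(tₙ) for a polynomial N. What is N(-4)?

-157

F'(t) = 3t^2 - 4t + 2.
N(t) = t·F'(t) - F(t) = t·(3t^2 - 4t + 2) - (t^3 - 2t^2 + 2t - 3) = 2t^3 - 2t^2 + 3.
N(-4) = -157.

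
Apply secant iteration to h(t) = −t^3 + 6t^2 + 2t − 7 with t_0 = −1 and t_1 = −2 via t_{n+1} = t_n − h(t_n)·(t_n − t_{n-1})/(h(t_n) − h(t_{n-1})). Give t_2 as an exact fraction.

h(−1) = −2, h(−2) = 21. t_2 = (−2) − 21·((−2) − (−1))/(21 − (−2)) = −25/23.

−25/23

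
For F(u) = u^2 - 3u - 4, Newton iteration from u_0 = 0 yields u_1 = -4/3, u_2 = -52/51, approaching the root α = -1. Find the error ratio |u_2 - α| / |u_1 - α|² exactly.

3/17

u_1 - α = -4/3 - (-1) = -4/3 + 1 = -1/3, so |u_1 - α| = 1/3.
u_2 - α = -52/51 - (-1) = -52/51 + 1 = -1/51, so |u_2 - α| = 1/51.
|u_1 - α|² = 1/9.
Ratio = (1/51) / (1/9) = 3/17.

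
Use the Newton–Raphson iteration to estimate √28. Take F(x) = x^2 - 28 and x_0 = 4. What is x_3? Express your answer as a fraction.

108497/20504

F'(x) = 2x.
F(4) = -12, F'(4) = 8, so x_1 = 4 - (-12)/8 = 11/2.
F(11/2) = 9/4, F'(11/2) = 11, so x_2 = (11/2) - (9/4)/11 = 233/44.
F(233/44) = 81/1936, F'(233/44) = 233/22, so x_3 = (233/44) - (81/1936)/(233/22) = 108497/20504.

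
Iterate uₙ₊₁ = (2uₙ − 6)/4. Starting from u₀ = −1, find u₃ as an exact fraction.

−11/4

u₁ = (2·(−1) − 6)/4 = −2.
u₂ = (2·(−2) − 6)/4 = −5/2.
u₃ = (2·(−5/2) − 6)/4 = −11/4.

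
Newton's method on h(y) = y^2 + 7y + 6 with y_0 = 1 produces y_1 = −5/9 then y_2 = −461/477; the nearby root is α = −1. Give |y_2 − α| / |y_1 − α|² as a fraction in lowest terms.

y_1 − α = −5/9 − (−1) = −5/9 + 1 = 4/9, so |y_1 − α| = 4/9.
y_2 − α = −461/477 − (−1) = −461/477 + 1 = 16/477, so |y_2 − α| = 16/477.
|y_1 − α|² = 16/81.
Ratio = (16/477) / (16/81) = 9/53.

9/53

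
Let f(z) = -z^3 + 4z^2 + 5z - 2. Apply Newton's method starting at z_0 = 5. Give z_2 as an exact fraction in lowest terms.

475138/96345

f'(z) = -3z^2 + 8z + 5.
f(5) = -2, f'(5) = -30, so z_1 = 5 - (-2)/(-30) = 74/15.
f(74/15) = -164/3375, f'(74/15) = -2141/75, so z_2 = (74/15) - (-164/3375)/(-2141/75) = 475138/96345.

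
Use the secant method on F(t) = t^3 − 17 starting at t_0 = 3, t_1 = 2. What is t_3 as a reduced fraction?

4709/1813

F(3) = 10, F(2) = −9. t_2 = 2 − (−9)·(2 − 3)/((−9) − 10) = 47/19.
F(2) = −9, F(47/19) = −12780/6859. t_3 = (47/19) − (−12780/6859)·((47/19) − 2)/((−12780/6859) − (−9)) = 4709/1813.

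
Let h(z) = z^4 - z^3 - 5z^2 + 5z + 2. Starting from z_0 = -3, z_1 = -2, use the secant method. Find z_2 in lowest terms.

h(-3) = 50, h(-2) = -4. z_2 = (-2) - (-4)·((-2) - (-3))/((-4) - 50) = -56/27.

-56/27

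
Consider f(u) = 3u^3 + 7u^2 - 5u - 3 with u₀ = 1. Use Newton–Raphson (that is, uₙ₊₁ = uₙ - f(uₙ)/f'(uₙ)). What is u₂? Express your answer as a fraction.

f'(u) = 9u^2 + 14u - 5.
f(1) = 2, f'(1) = 18, so u₁ = 1 - 2/18 = 8/9.
f(8/9) = 47/243, f'(8/9) = 131/9, so u₂ = (8/9) - (47/243)/(131/9) = 3097/3537.

3097/3537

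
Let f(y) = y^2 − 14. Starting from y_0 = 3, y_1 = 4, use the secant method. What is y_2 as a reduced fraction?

26/7

f(3) = −5, f(4) = 2. y_2 = 4 − 2·(4 − 3)/(2 − (−5)) = 26/7.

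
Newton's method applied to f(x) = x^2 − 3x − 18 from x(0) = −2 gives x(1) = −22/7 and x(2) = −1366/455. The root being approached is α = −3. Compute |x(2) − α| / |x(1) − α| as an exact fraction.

1/65

x(1) − α = −22/7 − (−3) = −22/7 + 3 = −1/7, so |x(1) − α| = 1/7.
x(2) − α = −1366/455 − (−3) = −1366/455 + 3 = −1/455, so |x(2) − α| = 1/455.
Ratio = (1/455) / (1/7) = 1/65.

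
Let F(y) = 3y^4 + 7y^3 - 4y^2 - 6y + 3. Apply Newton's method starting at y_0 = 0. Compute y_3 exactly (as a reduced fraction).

3569173/6854432

F'(y) = 12y^3 + 21y^2 - 8y - 6.
F(0) = 3, F'(0) = -6, so y_1 = 0 - 3/(-6) = 1/2.
F(1/2) = 1/16, F'(1/2) = -13/4, so y_2 = (1/2) - (1/16)/(-13/4) = 27/52.
F(27/52) = 30423/7311616, F'(27/52) = -49431/17576, so y_3 = (27/52) - (30423/7311616)/(-49431/17576) = 3569173/6854432.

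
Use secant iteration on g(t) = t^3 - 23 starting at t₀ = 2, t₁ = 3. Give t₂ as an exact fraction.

53/19

g(2) = -15, g(3) = 4. t₂ = 3 - 4·(3 - 2)/(4 - (-15)) = 53/19.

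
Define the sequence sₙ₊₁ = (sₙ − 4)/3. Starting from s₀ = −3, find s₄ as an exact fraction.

−163/81

s₁ = ((−3) − 4)/3 = −7/3.
s₂ = ((−7/3) − 4)/3 = −19/9.
s₃ = ((−19/9) − 4)/3 = −55/27.
s₄ = ((−55/27) − 4)/3 = −163/81.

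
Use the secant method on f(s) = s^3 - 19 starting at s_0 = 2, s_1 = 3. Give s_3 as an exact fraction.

f(2) = -11, f(3) = 8. s_2 = 3 - 8·(3 - 2)/(8 - (-11)) = 49/19.
f(3) = 8, f(49/19) = -12672/6859. s_3 = (49/19) - (-12672/6859)·((49/19) - 3)/((-12672/6859) - 8) = 22441/8443.

22441/8443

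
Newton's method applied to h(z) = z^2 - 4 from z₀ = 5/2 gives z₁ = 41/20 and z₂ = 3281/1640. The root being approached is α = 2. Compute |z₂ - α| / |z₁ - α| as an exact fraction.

1/82

z₁ - α = 41/20 - 2 = 1/20, so |z₁ - α| = 1/20.
z₂ - α = 3281/1640 - 2 = 1/1640, so |z₂ - α| = 1/1640.
Ratio = (1/1640) / (1/20) = 1/82.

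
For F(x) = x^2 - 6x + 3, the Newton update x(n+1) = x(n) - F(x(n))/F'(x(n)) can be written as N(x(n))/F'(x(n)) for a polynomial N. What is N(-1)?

F'(x) = 2x - 6.
N(x) = x·F'(x) - F(x) = x·(2x - 6) - (x^2 - 6x + 3) = x^2 - 3.
N(-1) = -2.

-2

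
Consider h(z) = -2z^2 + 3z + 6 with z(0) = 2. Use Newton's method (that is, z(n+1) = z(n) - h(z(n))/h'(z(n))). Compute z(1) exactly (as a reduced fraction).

14/5

h'(z) = -4z + 3.
h(2) = 4, h'(2) = -5, so z(1) = 2 - 4/(-5) = 14/5.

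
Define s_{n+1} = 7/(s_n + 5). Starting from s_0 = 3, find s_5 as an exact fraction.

12488/10957

s_1 = 7/(3 + 5) = 7/8.
s_2 = 7/(7/8 + 5) = 56/47.
s_3 = 7/(56/47 + 5) = 329/291.
s_4 = 7/(329/291 + 5) = 2037/1784.
s_5 = 7/(2037/1784 + 5) = 12488/10957.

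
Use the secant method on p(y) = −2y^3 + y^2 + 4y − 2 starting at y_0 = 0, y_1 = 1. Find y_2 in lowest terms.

2/3

p(0) = −2, p(1) = 1. y_2 = 1 − 1·(1 − 0)/(1 − (−2)) = 2/3.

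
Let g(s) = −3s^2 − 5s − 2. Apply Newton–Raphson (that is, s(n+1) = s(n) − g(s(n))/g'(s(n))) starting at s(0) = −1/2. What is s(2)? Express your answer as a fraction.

−53/80

g'(s) = −6s − 5.
g(−1/2) = −1/4, g'(−1/2) = −2, so s(1) = (−1/2) − (−1/4)/(−2) = −5/8.
g(−5/8) = −3/64, g'(−5/8) = −5/4, so s(2) = (−5/8) − (−3/64)/(−5/4) = −53/80.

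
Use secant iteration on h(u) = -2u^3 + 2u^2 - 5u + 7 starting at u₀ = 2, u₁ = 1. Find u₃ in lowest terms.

1633/1295

h(2) = -11, h(1) = 2. u₂ = 1 - 2·(1 - 2)/(2 - (-11)) = 15/13.
h(1) = 2, h(15/13) = 1804/2197. u₃ = (15/13) - (1804/2197)·((15/13) - 1)/((1804/2197) - 2) = 1633/1295.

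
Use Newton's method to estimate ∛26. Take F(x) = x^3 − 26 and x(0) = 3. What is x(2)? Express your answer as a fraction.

F'(x) = 3x^2.
F(3) = 1, F'(3) = 27, so x(1) = 3 − 1/27 = 80/27.
F(80/27) = 242/19683, F'(80/27) = 6400/243, so x(2) = (80/27) − (242/19683)/(6400/243) = 767879/259200.

767879/259200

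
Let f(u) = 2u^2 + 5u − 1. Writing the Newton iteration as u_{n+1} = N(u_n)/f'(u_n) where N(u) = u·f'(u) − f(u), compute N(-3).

f'(u) = 4u + 5.
N(u) = u·f'(u) − f(u) = u·(4u + 5) − (2u^2 + 5u − 1) = 2u^2 + 1.
N(-3) = 19.

19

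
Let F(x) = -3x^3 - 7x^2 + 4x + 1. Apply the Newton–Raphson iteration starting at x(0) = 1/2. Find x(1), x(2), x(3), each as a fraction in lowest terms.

x(1) = 2/3, x(2) = 53/84, x(3) = 522943/831390

F'(x) = -9x^2 - 14x + 4.
F(1/2) = 7/8, F'(1/2) = -21/4, so x(1) = (1/2) - (7/8)/(-21/4) = 2/3.
F(2/3) = -1/3, F'(2/3) = -28/3, so x(2) = (2/3) - (-1/3)/(-28/3) = 53/84.
F(53/84) = -361/21952, F'(53/84) = -19795/2352, so x(3) = (53/84) - (-361/21952)/(-19795/2352) = 522943/831390.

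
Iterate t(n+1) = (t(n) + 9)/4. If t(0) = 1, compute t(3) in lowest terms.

95/32

t(1) = (1 + 9)/4 = 5/2.
t(2) = ((5/2) + 9)/4 = 23/8.
t(3) = ((23/8) + 9)/4 = 95/32.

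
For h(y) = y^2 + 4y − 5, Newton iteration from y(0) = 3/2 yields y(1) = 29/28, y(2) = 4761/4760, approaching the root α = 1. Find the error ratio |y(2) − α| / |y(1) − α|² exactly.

14/85

y(1) − α = 29/28 − 1 = 1/28, so |y(1) − α| = 1/28.
y(2) − α = 4761/4760 − 1 = 1/4760, so |y(2) − α| = 1/4760.
|y(1) − α|² = 1/784.
Ratio = (1/4760) / (1/784) = 14/85.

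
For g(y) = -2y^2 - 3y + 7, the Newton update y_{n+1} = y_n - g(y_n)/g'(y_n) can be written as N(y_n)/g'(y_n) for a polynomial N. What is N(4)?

g'(y) = -4y - 3.
N(y) = y·g'(y) - g(y) = y·(-4y - 3) - (-2y^2 - 3y + 7) = -2y^2 - 7.
N(4) = -39.

-39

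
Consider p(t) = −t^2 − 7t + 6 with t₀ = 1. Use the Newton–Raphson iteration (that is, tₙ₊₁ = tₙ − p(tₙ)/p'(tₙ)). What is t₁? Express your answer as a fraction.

p'(t) = −2t − 7.
p(1) = −2, p'(1) = −9, so t₁ = 1 − (−2)/(−9) = 7/9.

7/9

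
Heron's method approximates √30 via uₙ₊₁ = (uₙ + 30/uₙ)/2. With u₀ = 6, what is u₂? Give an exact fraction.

u₁ = (6 + 30/6)/2 = 11/2.
u₂ = (11/2 + 30/(11/2))/2 = 241/44.

241/44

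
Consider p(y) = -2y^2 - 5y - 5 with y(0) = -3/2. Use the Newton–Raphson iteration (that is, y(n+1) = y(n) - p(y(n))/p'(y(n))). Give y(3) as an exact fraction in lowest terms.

p'(y) = -4y - 5.
p(-3/2) = -2, p'(-3/2) = 1, so y(1) = (-3/2) - (-2)/1 = 1/2.
p(1/2) = -8, p'(1/2) = -7, so y(2) = (1/2) - (-8)/(-7) = -9/14.
p(-9/14) = -128/49, p'(-9/14) = -17/7, so y(3) = (-9/14) - (-128/49)/(-17/7) = -409/238.

-409/238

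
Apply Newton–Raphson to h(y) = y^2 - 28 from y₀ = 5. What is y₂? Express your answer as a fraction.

h'(y) = 2y.
h(5) = -3, h'(5) = 10, so y₁ = 5 - (-3)/10 = 53/10.
h(53/10) = 9/100, h'(53/10) = 53/5, so y₂ = (53/10) - (9/100)/(53/5) = 5609/1060.

5609/1060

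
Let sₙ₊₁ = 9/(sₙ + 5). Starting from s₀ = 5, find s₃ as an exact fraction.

s₁ = 9/(5 + 5) = 9/10.
s₂ = 9/(9/10 + 5) = 90/59.
s₃ = 9/(90/59 + 5) = 531/385.

531/385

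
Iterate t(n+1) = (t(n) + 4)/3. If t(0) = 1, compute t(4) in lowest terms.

161/81

t(1) = (1 + 4)/3 = 5/3.
t(2) = ((5/3) + 4)/3 = 17/9.
t(3) = ((17/9) + 4)/3 = 53/27.
t(4) = ((53/27) + 4)/3 = 161/81.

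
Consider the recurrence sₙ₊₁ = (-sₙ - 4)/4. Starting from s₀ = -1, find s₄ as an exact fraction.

-205/256

s₁ = (-(-1) - 4)/4 = -3/4.
s₂ = (-(-3/4) - 4)/4 = -13/16.
s₃ = (-(-13/16) - 4)/4 = -51/64.
s₄ = (-(-51/64) - 4)/4 = -205/256.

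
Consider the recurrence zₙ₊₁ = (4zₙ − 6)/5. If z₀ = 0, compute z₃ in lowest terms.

−366/125

z₁ = (4·0 − 6)/5 = −6/5.
z₂ = (4·(−6/5) − 6)/5 = −54/25.
z₃ = (4·(−54/25) − 6)/5 = −366/125.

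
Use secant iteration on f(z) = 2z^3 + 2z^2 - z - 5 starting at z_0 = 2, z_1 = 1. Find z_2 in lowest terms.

f(2) = 17, f(1) = -2. z_2 = 1 - (-2)·(1 - 2)/((-2) - 17) = 21/19.

21/19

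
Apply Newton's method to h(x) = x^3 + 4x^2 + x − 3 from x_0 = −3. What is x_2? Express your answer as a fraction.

h'(x) = 3x^2 + 8x + 1.
h(−3) = 3, h'(−3) = 4, so x_1 = (−3) − 3/4 = −15/4.
h(−15/4) = −207/64, h'(−15/4) = 211/16, so x_2 = (−15/4) − (−207/64)/(211/16) = −1479/422.

−1479/422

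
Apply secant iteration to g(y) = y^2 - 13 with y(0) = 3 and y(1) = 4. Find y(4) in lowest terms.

4799/1331

g(3) = -4, g(4) = 3. y(2) = 4 - 3·(4 - 3)/(3 - (-4)) = 25/7.
g(4) = 3, g(25/7) = -12/49. y(3) = (25/7) - (-12/49)·((25/7) - 4)/((-12/49) - 3) = 191/53.
g(25/7) = -12/49, g(191/53) = -36/2809. y(4) = (191/53) - (-36/2809)·((191/53) - (25/7))/((-36/2809) - (-12/49)) = 4799/1331.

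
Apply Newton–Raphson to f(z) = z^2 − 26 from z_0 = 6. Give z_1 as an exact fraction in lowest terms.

31/6

f'(z) = 2z.
f(6) = 10, f'(6) = 12, so z_1 = 6 − 10/12 = 31/6.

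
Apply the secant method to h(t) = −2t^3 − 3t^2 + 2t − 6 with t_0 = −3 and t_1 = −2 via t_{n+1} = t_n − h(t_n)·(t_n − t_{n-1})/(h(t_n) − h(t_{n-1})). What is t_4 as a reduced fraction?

h(−3) = 15, h(−2) = −6. t_2 = (−2) − (−6)·((−2) − (−3))/((−6) − 15) = −16/7.
h(−2) = −6, h(−16/7) = −810/343. t_3 = (−16/7) − (−810/343)·((−16/7) − (−2))/((−810/343) − (−6)) = −257/104.
h(−16/7) = −810/343, h(−257/104) = 516645/562432. t_4 = (−257/104) − (516645/562432)·((−257/104) − (−16/7))/((516645/562432) − (−810/343)) = −11339504/4687253.

−11339504/4687253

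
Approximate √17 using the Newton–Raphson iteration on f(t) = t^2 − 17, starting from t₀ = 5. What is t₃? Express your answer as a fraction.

f'(t) = 2t.
f(5) = 8, f'(5) = 10, so t₁ = 5 − 8/10 = 21/5.
f(21/5) = 16/25, f'(21/5) = 42/5, so t₂ = (21/5) − (16/25)/(42/5) = 433/105.
f(433/105) = 64/11025, f'(433/105) = 866/105, so t₃ = (433/105) − (64/11025)/(866/105) = 187457/45465.

187457/45465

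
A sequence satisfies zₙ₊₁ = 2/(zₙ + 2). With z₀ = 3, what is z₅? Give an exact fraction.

z₁ = 2/(3 + 2) = 2/5.
z₂ = 2/(2/5 + 2) = 5/6.
z₃ = 2/(5/6 + 2) = 12/17.
z₄ = 2/(12/17 + 2) = 17/23.
z₅ = 2/(17/23 + 2) = 46/63.

46/63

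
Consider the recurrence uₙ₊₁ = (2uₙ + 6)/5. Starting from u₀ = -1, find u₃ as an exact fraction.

u₁ = (2·(-1) + 6)/5 = 4/5.
u₂ = (2·(4/5) + 6)/5 = 38/25.
u₃ = (2·(38/25) + 6)/5 = 226/125.

226/125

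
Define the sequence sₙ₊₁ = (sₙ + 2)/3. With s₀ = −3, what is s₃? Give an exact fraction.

23/27

s₁ = ((−3) + 2)/3 = −1/3.
s₂ = ((−1/3) + 2)/3 = 5/9.
s₃ = ((5/9) + 2)/3 = 23/27.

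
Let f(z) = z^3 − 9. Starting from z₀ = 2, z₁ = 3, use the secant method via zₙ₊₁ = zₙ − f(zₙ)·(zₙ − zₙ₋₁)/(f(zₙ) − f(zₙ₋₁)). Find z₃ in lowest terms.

1609/777

f(2) = −1, f(3) = 18. z₂ = 3 − 18·(3 − 2)/(18 − (−1)) = 39/19.
f(3) = 18, f(39/19) = −2412/6859. z₃ = (39/19) − (−2412/6859)·((39/19) − 3)/((−2412/6859) − 18) = 1609/777.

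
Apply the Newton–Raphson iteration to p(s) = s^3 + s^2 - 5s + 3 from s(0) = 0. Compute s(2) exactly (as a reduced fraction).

69/85

p'(s) = 3s^2 + 2s - 5.
p(0) = 3, p'(0) = -5, so s(1) = 0 - 3/(-5) = 3/5.
p(3/5) = 72/125, p'(3/5) = -68/25, so s(2) = (3/5) - (72/125)/(-68/25) = 69/85.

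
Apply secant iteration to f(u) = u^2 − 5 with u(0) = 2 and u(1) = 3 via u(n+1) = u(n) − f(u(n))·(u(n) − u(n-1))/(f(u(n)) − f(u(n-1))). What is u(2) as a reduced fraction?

f(2) = −1, f(3) = 4. u(2) = 3 − 4·(3 − 2)/(4 − (−1)) = 11/5.

11/5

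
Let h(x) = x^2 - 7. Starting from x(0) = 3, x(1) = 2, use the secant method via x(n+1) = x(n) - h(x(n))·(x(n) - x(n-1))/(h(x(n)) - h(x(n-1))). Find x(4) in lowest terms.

h(3) = 2, h(2) = -3. x(2) = 2 - (-3)·(2 - 3)/((-3) - 2) = 13/5.
h(2) = -3, h(13/5) = -6/25. x(3) = (13/5) - (-6/25)·((13/5) - 2)/((-6/25) - (-3)) = 61/23.
h(13/5) = -6/25, h(61/23) = 18/529. x(4) = (61/23) - (18/529)·((61/23) - (13/5))/((18/529) - (-6/25)) = 799/302.

799/302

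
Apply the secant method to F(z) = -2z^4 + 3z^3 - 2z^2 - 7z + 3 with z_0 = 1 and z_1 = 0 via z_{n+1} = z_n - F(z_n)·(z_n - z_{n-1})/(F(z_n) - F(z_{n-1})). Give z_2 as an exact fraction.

3/8

F(1) = -5, F(0) = 3. z_2 = 0 - 3·(0 - 1)/(3 - (-5)) = 3/8.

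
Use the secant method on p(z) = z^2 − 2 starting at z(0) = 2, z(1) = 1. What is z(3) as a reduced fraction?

10/7

p(2) = 2, p(1) = −1. z(2) = 1 − (−1)·(1 − 2)/((−1) − 2) = 4/3.
p(1) = −1, p(4/3) = −2/9. z(3) = (4/3) − (−2/9)·((4/3) − 1)/((−2/9) − (−1)) = 10/7.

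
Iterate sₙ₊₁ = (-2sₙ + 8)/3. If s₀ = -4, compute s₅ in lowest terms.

568/243

s₁ = (-2·(-4) + 8)/3 = 16/3.
s₂ = (-2·(16/3) + 8)/3 = -8/9.
s₃ = (-2·(-8/9) + 8)/3 = 88/27.
s₄ = (-2·(88/27) + 8)/3 = 40/81.
s₅ = (-2·(40/81) + 8)/3 = 568/243.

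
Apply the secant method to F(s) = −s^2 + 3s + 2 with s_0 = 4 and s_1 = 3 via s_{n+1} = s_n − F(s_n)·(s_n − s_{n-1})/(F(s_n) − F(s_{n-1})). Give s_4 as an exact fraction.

F(4) = −2, F(3) = 2. s_2 = 3 − 2·(3 − 4)/(2 − (−2)) = 7/2.
F(3) = 2, F(7/2) = 1/4. s_3 = (7/2) − (1/4)·((7/2) − 3)/((1/4) − 2) = 25/7.
F(7/2) = 1/4, F(25/7) = −2/49. s_4 = (25/7) − (−2/49)·((25/7) − (7/2))/((−2/49) − (1/4)) = 203/57.

203/57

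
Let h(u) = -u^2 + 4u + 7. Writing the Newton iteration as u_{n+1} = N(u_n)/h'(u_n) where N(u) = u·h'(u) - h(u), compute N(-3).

-16

h'(u) = -2u + 4.
N(u) = u·h'(u) - h(u) = u·(-2u + 4) - (-u^2 + 4u + 7) = -u^2 - 7.
N(-3) = -16.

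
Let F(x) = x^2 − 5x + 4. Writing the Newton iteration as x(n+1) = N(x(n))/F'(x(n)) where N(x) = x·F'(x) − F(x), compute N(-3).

F'(x) = 2x − 5.
N(x) = x·F'(x) − F(x) = x·(2x − 5) − (x^2 − 5x + 4) = x^2 − 4.
N(-3) = 5.

5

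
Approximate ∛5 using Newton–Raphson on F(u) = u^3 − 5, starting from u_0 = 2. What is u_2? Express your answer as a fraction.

503/294

F'(u) = 3u^2.
F(2) = 3, F'(2) = 12, so u_1 = 2 − 3/12 = 7/4.
F(7/4) = 23/64, F'(7/4) = 147/16, so u_2 = (7/4) − (23/64)/(147/16) = 503/294.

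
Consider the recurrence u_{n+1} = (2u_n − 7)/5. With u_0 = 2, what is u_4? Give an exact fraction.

u_1 = (2·2 − 7)/5 = −3/5.
u_2 = (2·(−3/5) − 7)/5 = −41/25.
u_3 = (2·(−41/25) − 7)/5 = −257/125.
u_4 = (2·(−257/125) − 7)/5 = −1389/625.

−1389/625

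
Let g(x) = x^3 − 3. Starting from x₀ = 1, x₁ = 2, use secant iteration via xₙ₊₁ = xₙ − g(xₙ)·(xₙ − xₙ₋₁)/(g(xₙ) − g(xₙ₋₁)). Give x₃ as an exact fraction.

g(1) = −2, g(2) = 5. x₂ = 2 − 5·(2 − 1)/(5 − (−2)) = 9/7.
g(2) = 5, g(9/7) = −300/343. x₃ = (9/7) − (−300/343)·((9/7) − 2)/((−300/343) − 5) = 561/403.

561/403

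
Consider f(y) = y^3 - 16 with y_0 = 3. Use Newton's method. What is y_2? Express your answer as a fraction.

250232/99225

f'(y) = 3y^2.
f(3) = 11, f'(3) = 27, so y_1 = 3 - 11/27 = 70/27.
f(70/27) = 28072/19683, f'(70/27) = 4900/243, so y_2 = (70/27) - (28072/19683)/(4900/243) = 250232/99225.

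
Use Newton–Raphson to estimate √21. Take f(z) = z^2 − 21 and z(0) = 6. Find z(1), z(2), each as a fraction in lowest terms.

z(1) = 19/4, z(2) = 697/152

f'(z) = 2z.
f(6) = 15, f'(6) = 12, so z(1) = 6 − 15/12 = 19/4.
f(19/4) = 25/16, f'(19/4) = 19/2, so z(2) = (19/4) − (25/16)/(19/2) = 697/152.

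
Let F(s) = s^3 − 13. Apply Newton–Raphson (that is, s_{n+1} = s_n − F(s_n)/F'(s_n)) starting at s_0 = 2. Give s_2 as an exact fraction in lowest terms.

F'(s) = 3s^2.
F(2) = −5, F'(2) = 12, so s_1 = 2 − (−5)/12 = 29/12.
F(29/12) = 1925/1728, F'(29/12) = 841/48, so s_2 = (29/12) − (1925/1728)/(841/48) = 35621/15138.

35621/15138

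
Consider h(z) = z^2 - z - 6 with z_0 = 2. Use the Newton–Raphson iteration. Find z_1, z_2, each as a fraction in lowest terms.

h'(z) = 2z - 1.
h(2) = -4, h'(2) = 3, so z_1 = 2 - (-4)/3 = 10/3.
h(10/3) = 16/9, h'(10/3) = 17/3, so z_2 = (10/3) - (16/9)/(17/3) = 154/51.

z_1 = 10/3, z_2 = 154/51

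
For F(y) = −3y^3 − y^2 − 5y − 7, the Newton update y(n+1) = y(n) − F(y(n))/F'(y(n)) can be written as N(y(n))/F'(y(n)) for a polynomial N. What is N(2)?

F'(y) = −9y^2 − 2y − 5.
N(y) = y·F'(y) − F(y) = y·(−9y^2 − 2y − 5) − (−3y^3 − y^2 − 5y − 7) = −6y^3 − y^2 + 7.
N(2) = −45.

−45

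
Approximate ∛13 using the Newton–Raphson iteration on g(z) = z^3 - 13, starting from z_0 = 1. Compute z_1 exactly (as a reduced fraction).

5

g'(z) = 3z^2.
g(1) = -12, g'(1) = 3, so z_1 = 1 - (-12)/3 = 5.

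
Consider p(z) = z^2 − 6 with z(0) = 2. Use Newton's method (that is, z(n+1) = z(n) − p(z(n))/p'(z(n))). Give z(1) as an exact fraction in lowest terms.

5/2

p'(z) = 2z.
p(2) = −2, p'(2) = 4, so z(1) = 2 − (−2)/4 = 5/2.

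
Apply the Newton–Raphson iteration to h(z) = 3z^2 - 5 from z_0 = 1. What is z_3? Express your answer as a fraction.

1921/1488

h'(z) = 6z.
h(1) = -2, h'(1) = 6, so z_1 = 1 - (-2)/6 = 4/3.
h(4/3) = 1/3, h'(4/3) = 8, so z_2 = (4/3) - (1/3)/8 = 31/24.
h(31/24) = 1/192, h'(31/24) = 31/4, so z_3 = (31/24) - (1/192)/(31/4) = 1921/1488.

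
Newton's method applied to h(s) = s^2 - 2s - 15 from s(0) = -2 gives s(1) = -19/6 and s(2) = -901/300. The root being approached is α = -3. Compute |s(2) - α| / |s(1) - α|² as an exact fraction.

s(1) - α = -19/6 - (-3) = -19/6 + 3 = -1/6, so |s(1) - α| = 1/6.
s(2) - α = -901/300 - (-3) = -901/300 + 3 = -1/300, so |s(2) - α| = 1/300.
|s(1) - α|² = 1/36.
Ratio = (1/300) / (1/36) = 3/25.

3/25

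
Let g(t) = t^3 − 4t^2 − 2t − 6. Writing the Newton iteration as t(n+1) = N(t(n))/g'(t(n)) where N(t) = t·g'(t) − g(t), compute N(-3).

g'(t) = 3t^2 − 8t − 2.
N(t) = t·g'(t) − g(t) = t·(3t^2 − 8t − 2) − (t^3 − 4t^2 − 2t − 6) = 2t^3 − 4t^2 + 6.
N(-3) = −84.

−84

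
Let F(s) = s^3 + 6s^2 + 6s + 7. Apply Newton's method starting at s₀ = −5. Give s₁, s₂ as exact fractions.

s₁ = −107/21, s₂ = −1072339/210609

F'(s) = 3s^2 + 12s + 6.
F(−5) = 2, F'(−5) = 21, so s₁ = (−5) − 2/21 = −107/21.
F(−107/21) = −764/9261, F'(−107/21) = 3343/147, so s₂ = (−107/21) − (−764/9261)/(3343/147) = −1072339/210609.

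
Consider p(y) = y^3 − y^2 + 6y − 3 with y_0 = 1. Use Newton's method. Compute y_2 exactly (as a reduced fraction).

p'(y) = 3y^2 − 2y + 6.
p(1) = 3, p'(1) = 7, so y_1 = 1 − 3/7 = 4/7.
p(4/7) = 99/343, p'(4/7) = 286/49, so y_2 = (4/7) − (99/343)/(286/49) = 95/182.

95/182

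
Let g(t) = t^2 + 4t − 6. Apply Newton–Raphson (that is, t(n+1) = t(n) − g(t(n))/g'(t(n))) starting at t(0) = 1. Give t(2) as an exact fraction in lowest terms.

g'(t) = 2t + 4.
g(1) = −1, g'(1) = 6, so t(1) = 1 − (−1)/6 = 7/6.
g(7/6) = 1/36, g'(7/6) = 19/3, so t(2) = (7/6) − (1/36)/(19/3) = 265/228.

265/228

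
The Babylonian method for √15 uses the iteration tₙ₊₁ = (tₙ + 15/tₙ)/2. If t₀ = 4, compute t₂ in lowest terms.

1921/496

t₁ = (4 + 15/4)/2 = 31/8.
t₂ = (31/8 + 15/(31/8))/2 = 1921/496.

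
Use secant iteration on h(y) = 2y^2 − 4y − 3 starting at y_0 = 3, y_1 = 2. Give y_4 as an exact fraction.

80/31

h(3) = 3, h(2) = −3. y_2 = 2 − (−3)·(2 − 3)/((−3) − 3) = 5/2.
h(2) = −3, h(5/2) = −1/2. y_3 = (5/2) − (−1/2)·((5/2) − 2)/((−1/2) − (−3)) = 13/5.
h(5/2) = −1/2, h(13/5) = 3/25. y_4 = (13/5) − (3/25)·((13/5) − (5/2))/((3/25) − (−1/2)) = 80/31.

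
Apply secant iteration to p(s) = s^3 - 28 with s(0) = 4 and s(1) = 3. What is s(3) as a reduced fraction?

113260/37297

p(4) = 36, p(3) = -1. s(2) = 3 - (-1)·(3 - 4)/((-1) - 36) = 112/37.
p(3) = -1, p(112/37) = -13356/50653. s(3) = (112/37) - (-13356/50653)·((112/37) - 3)/((-13356/50653) - (-1)) = 113260/37297.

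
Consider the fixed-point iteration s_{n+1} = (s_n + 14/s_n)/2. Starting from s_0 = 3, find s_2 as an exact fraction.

s_1 = (3 + 14/3)/2 = 23/6.
s_2 = (23/6 + 14/(23/6))/2 = 1033/276.

1033/276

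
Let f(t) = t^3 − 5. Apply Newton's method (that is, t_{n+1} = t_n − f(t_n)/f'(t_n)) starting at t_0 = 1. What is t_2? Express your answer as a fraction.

821/441

f'(t) = 3t^2.
f(1) = −4, f'(1) = 3, so t_1 = 1 − (−4)/3 = 7/3.
f(7/3) = 208/27, f'(7/3) = 49/3, so t_2 = (7/3) − (208/27)/(49/3) = 821/441.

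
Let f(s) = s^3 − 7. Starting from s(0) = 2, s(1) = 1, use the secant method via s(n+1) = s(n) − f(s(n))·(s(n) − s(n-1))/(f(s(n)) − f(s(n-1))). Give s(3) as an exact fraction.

201/103

f(2) = 1, f(1) = −6. s(2) = 1 − (−6)·(1 − 2)/((−6) − 1) = 13/7.
f(1) = −6, f(13/7) = −204/343. s(3) = (13/7) − (−204/343)·((13/7) − 1)/((−204/343) − (−6)) = 201/103.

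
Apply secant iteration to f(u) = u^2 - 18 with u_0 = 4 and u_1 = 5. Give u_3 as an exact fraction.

352/83

f(4) = -2, f(5) = 7. u_2 = 5 - 7·(5 - 4)/(7 - (-2)) = 38/9.
f(5) = 7, f(38/9) = -14/81. u_3 = (38/9) - (-14/81)·((38/9) - 5)/((-14/81) - 7) = 352/83.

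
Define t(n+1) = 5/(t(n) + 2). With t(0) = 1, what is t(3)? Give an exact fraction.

t(1) = 5/(1 + 2) = 5/3.
t(2) = 5/(5/3 + 2) = 15/11.
t(3) = 5/(15/11 + 2) = 55/37.

55/37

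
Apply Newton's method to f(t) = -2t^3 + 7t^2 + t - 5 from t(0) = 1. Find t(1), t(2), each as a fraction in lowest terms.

f'(t) = -6t^2 + 14t + 1.
f(1) = 1, f'(1) = 9, so t(1) = 1 - 1/9 = 8/9.
f(8/9) = 11/729, f'(8/9) = 235/27, so t(2) = (8/9) - (11/729)/(235/27) = 5629/6345.

t(1) = 8/9, t(2) = 5629/6345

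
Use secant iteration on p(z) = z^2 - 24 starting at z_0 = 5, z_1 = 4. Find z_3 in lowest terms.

p(5) = 1, p(4) = -8. z_2 = 4 - (-8)·(4 - 5)/((-8) - 1) = 44/9.
p(4) = -8, p(44/9) = -8/81. z_3 = (44/9) - (-8/81)·((44/9) - 4)/((-8/81) - (-8)) = 49/10.

49/10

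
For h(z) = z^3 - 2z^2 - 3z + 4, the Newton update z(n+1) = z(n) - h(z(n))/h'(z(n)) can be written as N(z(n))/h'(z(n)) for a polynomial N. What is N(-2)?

-28

h'(z) = 3z^2 - 4z - 3.
N(z) = z·h'(z) - h(z) = z·(3z^2 - 4z - 3) - (z^3 - 2z^2 - 3z + 4) = 2z^3 - 2z^2 - 4.
N(-2) = -28.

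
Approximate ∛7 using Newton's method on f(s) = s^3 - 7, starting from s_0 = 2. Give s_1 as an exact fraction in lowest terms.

f'(s) = 3s^2.
f(2) = 1, f'(2) = 12, so s_1 = 2 - 1/12 = 23/12.

23/12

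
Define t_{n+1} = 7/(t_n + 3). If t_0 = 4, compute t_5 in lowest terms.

595/388

t_1 = 7/(4 + 3) = 1.
t_2 = 7/(1 + 3) = 7/4.
t_3 = 7/(7/4 + 3) = 28/19.
t_4 = 7/(28/19 + 3) = 133/85.
t_5 = 7/(133/85 + 3) = 595/388.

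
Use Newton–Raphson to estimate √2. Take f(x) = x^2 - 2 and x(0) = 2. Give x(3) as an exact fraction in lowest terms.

f'(x) = 2x.
f(2) = 2, f'(2) = 4, so x(1) = 2 - 2/4 = 3/2.
f(3/2) = 1/4, f'(3/2) = 3, so x(2) = (3/2) - (1/4)/3 = 17/12.
f(17/12) = 1/144, f'(17/12) = 17/6, so x(3) = (17/12) - (1/144)/(17/6) = 577/408.

577/408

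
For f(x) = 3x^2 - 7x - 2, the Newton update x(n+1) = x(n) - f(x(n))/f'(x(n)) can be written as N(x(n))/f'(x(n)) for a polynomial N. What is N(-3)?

f'(x) = 6x - 7.
N(x) = x·f'(x) - f(x) = x·(6x - 7) - (3x^2 - 7x - 2) = 3x^2 + 2.
N(-3) = 29.

29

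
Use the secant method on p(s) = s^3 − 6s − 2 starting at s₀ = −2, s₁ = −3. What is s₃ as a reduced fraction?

p(−2) = 2, p(−3) = −11. s₂ = (−3) − (−11)·((−3) − (−2))/((−11) − 2) = −28/13.
p(−3) = −11, p(−28/13) = 2046/2197. s₃ = (−28/13) − (2046/2197)·((−28/13) − (−3))/((2046/2197) − (−11)) = −5290/2383.

−5290/2383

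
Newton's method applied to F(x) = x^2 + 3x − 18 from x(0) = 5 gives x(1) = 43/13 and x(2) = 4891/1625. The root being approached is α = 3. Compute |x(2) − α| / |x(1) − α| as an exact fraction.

4/125

x(1) − α = 43/13 − 3 = 4/13, so |x(1) − α| = 4/13.
x(2) − α = 4891/1625 − 3 = 16/1625, so |x(2) − α| = 16/1625.
Ratio = (16/1625) / (4/13) = 4/125.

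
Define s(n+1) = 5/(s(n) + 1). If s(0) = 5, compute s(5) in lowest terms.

480/301

s(1) = 5/(5 + 1) = 5/6.
s(2) = 5/(5/6 + 1) = 30/11.
s(3) = 5/(30/11 + 1) = 55/41.
s(4) = 5/(55/41 + 1) = 205/96.
s(5) = 5/(205/96 + 1) = 480/301.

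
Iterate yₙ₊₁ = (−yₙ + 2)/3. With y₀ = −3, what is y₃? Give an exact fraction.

17/27

y₁ = (−(−3) + 2)/3 = 5/3.
y₂ = (−(5/3) + 2)/3 = 1/9.
y₃ = (−(1/9) + 2)/3 = 17/27.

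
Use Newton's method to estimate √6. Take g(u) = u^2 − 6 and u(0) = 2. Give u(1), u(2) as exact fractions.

u(1) = 5/2, u(2) = 49/20

g'(u) = 2u.
g(2) = −2, g'(2) = 4, so u(1) = 2 − (−2)/4 = 5/2.
g(5/2) = 1/4, g'(5/2) = 5, so u(2) = (5/2) − (1/4)/5 = 49/20.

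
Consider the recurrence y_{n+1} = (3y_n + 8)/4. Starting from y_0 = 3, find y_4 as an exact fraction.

1643/256

y_1 = (3·3 + 8)/4 = 17/4.
y_2 = (3·(17/4) + 8)/4 = 83/16.
y_3 = (3·(83/16) + 8)/4 = 377/64.
y_4 = (3·(377/64) + 8)/4 = 1643/256.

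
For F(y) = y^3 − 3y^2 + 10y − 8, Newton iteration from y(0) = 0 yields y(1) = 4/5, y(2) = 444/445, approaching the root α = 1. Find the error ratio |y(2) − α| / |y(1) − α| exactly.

1/89

y(1) − α = 4/5 − 1 = −1/5, so |y(1) − α| = 1/5.
y(2) − α = 444/445 − 1 = −1/445, so |y(2) − α| = 1/445.
Ratio = (1/445) / (1/5) = 1/89.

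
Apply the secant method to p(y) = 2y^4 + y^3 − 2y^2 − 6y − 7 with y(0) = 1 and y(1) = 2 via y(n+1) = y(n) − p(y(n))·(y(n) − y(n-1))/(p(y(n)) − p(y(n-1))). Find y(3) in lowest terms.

p(1) = −12, p(2) = 13. y(2) = 2 − 13·(2 − 1)/(13 − (−12)) = 37/25.
p(2) = 13, p(37/25) = −2899728/390625. y(3) = (37/25) − (−2899728/390625)·((37/25) − 2)/((−2899728/390625) − 13) = 1024237/613681.

1024237/613681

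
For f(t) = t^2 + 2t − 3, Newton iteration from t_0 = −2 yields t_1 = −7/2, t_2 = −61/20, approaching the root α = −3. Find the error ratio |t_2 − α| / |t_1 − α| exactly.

t_1 − α = −7/2 − (−3) = −7/2 + 3 = −1/2, so |t_1 − α| = 1/2.
t_2 − α = −61/20 − (−3) = −61/20 + 3 = −1/20, so |t_2 − α| = 1/20.
Ratio = (1/20) / (1/2) = 1/10.

1/10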